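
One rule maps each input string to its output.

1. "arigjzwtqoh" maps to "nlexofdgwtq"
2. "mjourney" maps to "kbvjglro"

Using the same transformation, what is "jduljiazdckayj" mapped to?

xvggarigfxwazh

In each case the input is transformed by: shift every letter 3 places backward in the alphabet (wrapping around), then move the last 3 characters to the front (rotate right by 3).
For "jduljiazdckayj", step one produces "garigfxwazhxvg"; step two turns that into "xvggarigfxwazh".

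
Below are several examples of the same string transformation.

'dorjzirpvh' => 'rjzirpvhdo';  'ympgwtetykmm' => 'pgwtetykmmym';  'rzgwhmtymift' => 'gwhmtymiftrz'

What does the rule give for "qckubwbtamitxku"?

The transformation: move the first 2 characters to the end (rotate left by 2).
On "qckubwbtamitxku" that produces "kubwbtamitxkuqc".

kubwbtamitxkuqc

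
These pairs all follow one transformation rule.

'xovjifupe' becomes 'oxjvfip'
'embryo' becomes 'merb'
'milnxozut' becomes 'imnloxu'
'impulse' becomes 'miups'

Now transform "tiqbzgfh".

What's happening: swap each adjacent pair of characters (1↔2, 3↔4, ...), then delete the last 2 characters.
Starting from "tiqbzgfh": after the first operation, "itbqgzhf"; after the second, "itbqgz".

itbqgz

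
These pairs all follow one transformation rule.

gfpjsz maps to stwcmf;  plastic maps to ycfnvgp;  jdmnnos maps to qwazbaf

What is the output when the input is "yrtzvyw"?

The transformation: shift every letter 13 places forward in the alphabet (wrapping around) — i.e. ROT13, then swap each adjacent pair of characters (1↔2, 3↔4, ...).
"yrtzvyw" → "legmilj" → "elmglij".

elmglij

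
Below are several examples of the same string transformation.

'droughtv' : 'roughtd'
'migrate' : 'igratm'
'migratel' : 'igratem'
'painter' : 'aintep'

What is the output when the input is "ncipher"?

Rule — delete the last character, then move the first character to the end.
On "ncipher": the first step gives "nciphe", and the second then gives "ciphen".
(Check on "painter": → "painte" → "aintep" ✓)

ciphen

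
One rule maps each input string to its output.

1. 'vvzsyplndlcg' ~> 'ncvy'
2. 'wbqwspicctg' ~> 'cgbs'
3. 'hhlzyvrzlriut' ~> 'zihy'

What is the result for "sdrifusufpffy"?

The pattern: keep one character in every 3, starting at position 2 (positions 2nd, 5th, 8th, ...), then swap the front and back halves of the string.
On "sdrifusufpffy" that produces "ufdf".

ufdf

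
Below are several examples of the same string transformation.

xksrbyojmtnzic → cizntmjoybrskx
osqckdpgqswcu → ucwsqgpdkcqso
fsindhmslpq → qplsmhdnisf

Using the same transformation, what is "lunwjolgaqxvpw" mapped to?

wpvxqaglojwnul

Looking at the pairs, the operation is to reverse the string.
"lunwjolgaqxvpw" → "wpvxqaglojwnul".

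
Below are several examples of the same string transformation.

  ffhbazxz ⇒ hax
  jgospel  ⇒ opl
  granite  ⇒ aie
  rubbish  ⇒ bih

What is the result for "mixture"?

xue

In each case the input is transformed by: delete the first 2 characters, then keep every other character starting from the first (positions 1st, 3rd, 5th, ...).
Applying both steps to "mixture": "xture", then "xue".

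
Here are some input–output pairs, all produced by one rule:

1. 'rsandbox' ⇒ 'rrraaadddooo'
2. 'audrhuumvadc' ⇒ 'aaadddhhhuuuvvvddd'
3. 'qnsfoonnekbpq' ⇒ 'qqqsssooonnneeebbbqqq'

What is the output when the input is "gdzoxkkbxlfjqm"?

The rule is to keep every other character starting from the first (positions 1st, 3rd, 5th, ...), then repeat every character 3 times.
Starting from "gdzoxkkbxlfjqm": after the first operation, "gzxkxfq"; after the second, "gggzzzxxxkkkxxxfffqqq".
(Check on "rsandbox": → "rado" → "rrraaadddooo" ✓)

gggzzzxxxkkkxxxfffqqq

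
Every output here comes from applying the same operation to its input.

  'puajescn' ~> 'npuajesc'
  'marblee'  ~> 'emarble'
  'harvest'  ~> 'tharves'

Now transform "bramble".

ebrambl

The transformation: move the last character to the front.
Doing the same to "bramble": "ebrambl".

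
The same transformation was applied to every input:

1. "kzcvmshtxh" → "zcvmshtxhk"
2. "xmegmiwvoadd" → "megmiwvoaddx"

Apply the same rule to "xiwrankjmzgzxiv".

iwrankjmzgzxivx

The rule is to move the first character to the end.
For "xiwrankjmzgzxiv" the result is "iwrankjmzgzxivx".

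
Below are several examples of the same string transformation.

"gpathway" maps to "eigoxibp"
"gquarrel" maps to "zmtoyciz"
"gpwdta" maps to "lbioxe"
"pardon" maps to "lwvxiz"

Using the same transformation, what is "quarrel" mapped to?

zmtyciz

Rule — shift every letter 8 places forward in the alphabet (wrapping around), then move the last 3 characters to the front (rotate right by 3).
Doing the same to "quarrel": "zmtyciz".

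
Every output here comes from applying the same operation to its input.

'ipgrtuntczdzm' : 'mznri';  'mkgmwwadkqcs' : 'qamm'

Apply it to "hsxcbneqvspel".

The rule is to keep one character in every 3, starting at position 1 (positions 1st, 4th, 7th, ...), then reverse the string.
On "hsxcbneqvspel": the first step gives "hcesl", and the second then gives "lsech".

lsech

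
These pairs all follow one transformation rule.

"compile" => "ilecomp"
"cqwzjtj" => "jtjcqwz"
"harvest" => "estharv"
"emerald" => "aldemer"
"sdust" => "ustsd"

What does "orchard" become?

ardorch

The pattern: move the last 3 characters to the front (rotate right by 3).
Applying that to "orchard" gives "ardorch".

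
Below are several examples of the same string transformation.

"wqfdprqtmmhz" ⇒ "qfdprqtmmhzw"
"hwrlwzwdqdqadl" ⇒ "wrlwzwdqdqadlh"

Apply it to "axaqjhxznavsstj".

The rule is to move the first character to the end.
Doing the same to "axaqjhxznavsstj": "xaqjhxznavsstja".

xaqjhxznavsstja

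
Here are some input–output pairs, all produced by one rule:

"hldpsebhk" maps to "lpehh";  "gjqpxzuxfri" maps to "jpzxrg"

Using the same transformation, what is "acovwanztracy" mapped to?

Each output is the input with this applied: move the first character to the end, then keep every other character starting from the first (positions 1st, 3rd, 5th, ...).
Applying both steps to "acovwanztracy": "covwanztracya", then "cvazrca".

cvazrca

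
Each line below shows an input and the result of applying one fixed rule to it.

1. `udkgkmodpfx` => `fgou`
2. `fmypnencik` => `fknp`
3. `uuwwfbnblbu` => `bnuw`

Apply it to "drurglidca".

The transformation: keep one character in every 3, starting at position 1 (positions 1st, 4th, 7th, ...), then sort the characters into alphabetical order.
Applying both steps to "drurglidca": "dria", then "adir".

adir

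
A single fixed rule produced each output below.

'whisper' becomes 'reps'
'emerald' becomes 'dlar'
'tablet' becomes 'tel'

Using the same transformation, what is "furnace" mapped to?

Looking at the pairs, the operation is to reverse the string, then delete the last 3 characters.
Working it through for "furnace": intermediate "ecanruf", final "ecan".
(Check on "tablet": → "telbat" → "tel" ✓)

ecan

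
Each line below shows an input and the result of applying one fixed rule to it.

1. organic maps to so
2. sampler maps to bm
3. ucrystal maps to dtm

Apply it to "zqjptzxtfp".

ruu

Looking at the pairs, the operation is to shift every letter 1 place forward in the alphabet (wrapping around), then keep one character in every 3, starting at position 2 (positions 2nd, 5th, 8th, ...).
"zqjptzxtfp" → "ruu".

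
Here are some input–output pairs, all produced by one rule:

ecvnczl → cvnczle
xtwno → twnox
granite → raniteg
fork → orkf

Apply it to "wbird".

birdw

Each output is the input with this applied: move the first character to the end.
For "wbird" the result is "birdw".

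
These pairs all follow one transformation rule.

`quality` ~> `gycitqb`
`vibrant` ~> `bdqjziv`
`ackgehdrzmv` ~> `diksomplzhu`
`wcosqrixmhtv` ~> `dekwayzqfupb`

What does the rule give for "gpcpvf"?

Looking at the pairs, the operation is to shift every letter 8 places forward in the alphabet (wrapping around), then move the last character to the front.
Starting from "gpcpvf": after the first operation, "oxkxdn"; after the second, "noxkxd".

noxkxd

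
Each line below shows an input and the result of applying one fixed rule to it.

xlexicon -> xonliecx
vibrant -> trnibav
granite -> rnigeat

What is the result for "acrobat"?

In each case the input is transformed by: sort the characters into reverse alphabetical order, then move the first character to the end.
For "acrobat", step one produces "trocbaa"; step two turns that into "rocbaat".

rocbaat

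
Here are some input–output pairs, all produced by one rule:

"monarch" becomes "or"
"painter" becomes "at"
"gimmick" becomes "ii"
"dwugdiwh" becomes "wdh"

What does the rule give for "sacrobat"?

aot

The transformation: keep one character in every 3, starting at position 2 (positions 2nd, 5th, 8th, ...).
"sacrobat" → "aot".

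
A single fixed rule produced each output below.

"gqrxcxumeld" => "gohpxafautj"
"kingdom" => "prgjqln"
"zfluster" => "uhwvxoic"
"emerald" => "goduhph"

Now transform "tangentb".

The pattern: shift every letter 3 places forward in the alphabet (wrapping around), then reverse the string.
For "tangentb", step one produces "wdqjhqwe"; step two turns that into "ewqhjqdw".

ewqhjqdw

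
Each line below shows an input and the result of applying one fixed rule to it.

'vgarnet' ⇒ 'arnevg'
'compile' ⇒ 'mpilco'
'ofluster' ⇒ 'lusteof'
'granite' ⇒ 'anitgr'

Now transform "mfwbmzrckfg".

Looking at the pairs, the operation is to delete the last character, then move the first 2 characters to the end (rotate left by 2).
So "mfwbmzrckfg" becomes "wbmzrckfmf".

wbmzrckfmf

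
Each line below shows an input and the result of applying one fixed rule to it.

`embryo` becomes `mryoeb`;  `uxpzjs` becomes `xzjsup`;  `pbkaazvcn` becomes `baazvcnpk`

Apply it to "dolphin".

Rule — move the first 2 characters to the end (rotate left by 2), then swap the first and last characters.
Applying both steps to "dolphin": "lphindo", then "ophindl".
(Check on "uxpzjs": → "pzjsux" → "xzjsup" ✓)

ophindl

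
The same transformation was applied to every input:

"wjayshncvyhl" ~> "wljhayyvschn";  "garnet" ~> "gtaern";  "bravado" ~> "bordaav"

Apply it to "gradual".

glraaud

The transformation: take characters alternately from the front and the back (1st, last, 2nd, 2nd-last, ...).
Applying that to "gradual" gives "glraaud".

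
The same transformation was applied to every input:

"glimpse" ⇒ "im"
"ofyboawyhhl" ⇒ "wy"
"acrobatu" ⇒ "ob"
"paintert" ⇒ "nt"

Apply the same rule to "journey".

The transformation: move the last 3 characters to the front (rotate right by 3), then keep only the last 2 characters.
"journey" → "neyjour" → "ur".

ur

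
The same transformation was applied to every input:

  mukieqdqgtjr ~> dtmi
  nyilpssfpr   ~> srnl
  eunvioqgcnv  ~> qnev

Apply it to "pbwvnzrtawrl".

Looking at the pairs, the operation is to keep one character in every 3, starting at position 1 (positions 1st, 4th, 7th, ...), then move the first 2 characters to the end (rotate left by 2).
For "pbwvnzrtawrl" the result is "rwpv".

rwpv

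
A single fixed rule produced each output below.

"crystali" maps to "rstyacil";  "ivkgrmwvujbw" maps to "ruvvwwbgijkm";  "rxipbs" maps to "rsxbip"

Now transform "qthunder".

In each case the input is transformed by: sort the characters into alphabetical order, then swap the front and back halves of the string.
Working it through for "qthunder": intermediate "dehnqrtu", final "qrtudehn".
(Check on "ivkgrmwvujbw": → "bgijkmruvvww" → "ruvvwwbgijkm" ✓)

qrtudehn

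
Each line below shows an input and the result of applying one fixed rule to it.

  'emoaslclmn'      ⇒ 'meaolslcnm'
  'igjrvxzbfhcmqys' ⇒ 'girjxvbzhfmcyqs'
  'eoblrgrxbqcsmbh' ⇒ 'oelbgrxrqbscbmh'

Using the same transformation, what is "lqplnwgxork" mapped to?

Each output is the input with this applied: swap each adjacent pair of characters (1↔2, 3↔4, ...).
For "lqplnwgxork" the result is "qllpwnxgrok".

qllpwnxgrok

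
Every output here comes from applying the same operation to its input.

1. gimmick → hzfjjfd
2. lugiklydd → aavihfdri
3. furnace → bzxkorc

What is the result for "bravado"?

The rule is to shift every letter 3 places backward in the alphabet (wrapping around), then reverse the string.
On "bravado": the first step gives "yoxsxal", and the second then gives "laxsxoy".
(Check on "gimmick": → "dfjjfzh" → "hzfjjfd" ✓)

laxsxoy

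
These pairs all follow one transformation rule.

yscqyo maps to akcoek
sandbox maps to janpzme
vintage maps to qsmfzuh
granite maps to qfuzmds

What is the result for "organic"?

In each case the input is transformed by: reverse the string, then shift every letter 12 places forward in the alphabet (wrapping around).
Doing the same to "organic": "ouzmsda".

ouzmsda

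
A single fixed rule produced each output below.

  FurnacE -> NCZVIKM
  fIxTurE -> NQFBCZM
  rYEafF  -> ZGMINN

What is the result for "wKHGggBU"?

ESPOOOJC

What's happening: shift every letter 8 places forward in the alphabet (wrapping around), then convert every letter to uppercase.
Applying both steps to "wKHGggBU": "eSPOooJC", then "ESPOOOJC".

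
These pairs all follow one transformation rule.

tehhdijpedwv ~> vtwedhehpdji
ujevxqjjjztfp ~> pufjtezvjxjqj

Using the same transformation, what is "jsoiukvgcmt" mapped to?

What's happening: take characters alternately from the front and the back (1st, last, 2nd, 2nd-last, ...), then swap each adjacent pair of characters (1↔2, 3↔4, ...).
"jsoiukvgcmt" → "jtsmociguvk" → "tjmscogivuk".
(Check on "ujevxqjjjztfp": → "upjfetvzxjqjj" → "pufjtezvjxjqj" ✓)

tjmscogivuk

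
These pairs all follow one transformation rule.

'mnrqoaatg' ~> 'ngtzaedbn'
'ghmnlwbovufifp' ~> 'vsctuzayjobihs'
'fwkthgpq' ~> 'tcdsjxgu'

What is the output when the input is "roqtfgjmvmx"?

izkebdgstwz

In each case the input is transformed by: move the last 3 characters to the front (rotate right by 3), then shift every letter 13 places forward in the alphabet (wrapping around) — i.e. ROT13.
For "roqtfgjmvmx", step one produces "vmxroqtfgjm"; step two turns that into "izkebdgstwz".
(Check on "ghmnlwbovufifp": → "ifpghmnlwbovuf" → "vsctuzayjobihs" ✓)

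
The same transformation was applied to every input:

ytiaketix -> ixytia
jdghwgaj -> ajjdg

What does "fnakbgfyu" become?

yufnak

Each output is the input with this applied: move the last 2 characters to the front (rotate right by 2), then delete the last 3 characters.
Applying both steps to "fnakbgfyu": "yufnakbgf", then "yufnak".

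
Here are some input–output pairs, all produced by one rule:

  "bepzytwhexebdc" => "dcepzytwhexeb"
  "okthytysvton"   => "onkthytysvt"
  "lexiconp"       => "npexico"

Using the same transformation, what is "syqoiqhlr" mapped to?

lryqoiqh

Rule — delete the first character, then move the last 2 characters to the front (rotate right by 2).
"syqoiqhlr" → "lryqoiqh".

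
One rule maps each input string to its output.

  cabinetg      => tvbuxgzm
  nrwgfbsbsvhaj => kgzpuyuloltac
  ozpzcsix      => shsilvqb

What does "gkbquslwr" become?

The pattern: shift every letter 7 places backward in the alphabet (wrapping around), then swap each adjacent pair of characters (1↔2, 3↔4, ...).
Applying both steps to "gkbquslwr": "zdujnlepk", then "dzjulnpek".

dzjulnpek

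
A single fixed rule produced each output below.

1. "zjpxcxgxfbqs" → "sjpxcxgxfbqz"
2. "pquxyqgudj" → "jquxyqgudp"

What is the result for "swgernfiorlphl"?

lwgernfiorlphs

In each case the input is transformed by: swap the first and last characters.
So "swgernfiorlphl" becomes "lwgernfiorlphs".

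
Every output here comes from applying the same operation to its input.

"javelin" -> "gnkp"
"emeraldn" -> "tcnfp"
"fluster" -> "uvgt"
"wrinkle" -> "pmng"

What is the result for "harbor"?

What's happening: shift every letter 2 places forward in the alphabet (wrapping around), then delete the first 3 characters.
Working it through for "harbor": intermediate "jctdqt", final "dqt".

dqt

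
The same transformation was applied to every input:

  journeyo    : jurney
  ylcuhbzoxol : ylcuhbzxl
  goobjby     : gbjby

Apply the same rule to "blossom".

The rule is to remove every "o".
Applying that to "blossom" gives "blssm".

blssm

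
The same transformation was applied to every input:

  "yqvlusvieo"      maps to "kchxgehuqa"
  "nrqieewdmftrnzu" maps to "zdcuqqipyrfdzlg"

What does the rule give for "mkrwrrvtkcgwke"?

The pattern: shift every letter 12 places forward in the alphabet (wrapping around).
Doing the same to "mkrwrrvtkcgwke": "ywdiddhfwosiwq".

ywdiddhfwosiwq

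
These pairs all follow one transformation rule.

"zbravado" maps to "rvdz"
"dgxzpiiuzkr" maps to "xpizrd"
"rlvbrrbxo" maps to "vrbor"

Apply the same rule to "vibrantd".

batv

The pattern: keep every other character starting from the first (positions 1st, 3rd, 5th, ...), then move the first character to the end.
On "vibrantd" that produces "batv".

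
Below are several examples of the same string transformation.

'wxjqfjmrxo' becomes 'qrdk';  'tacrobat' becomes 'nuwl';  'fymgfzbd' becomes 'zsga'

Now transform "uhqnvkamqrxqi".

obkh

In each case the input is transformed by: shift every letter 6 places backward in the alphabet (wrapping around), then keep only the first 4 characters.
Starting from "uhqnvkamqrxqi": after the first operation, "obkhpeugklrkc"; after the second, "obkh".
(Check on "fymgfzbd": → "zsgaztvx" → "zsga" ✓)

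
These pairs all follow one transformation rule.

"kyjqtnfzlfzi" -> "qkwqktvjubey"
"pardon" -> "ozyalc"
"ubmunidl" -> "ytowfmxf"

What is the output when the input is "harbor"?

Each output is the input with this applied: swap the front and back halves of the string, then shift every letter 11 places forward in the alphabet (wrapping around).
On "harbor": the first step gives "borhar", and the second then gives "mzcslc".

mzcslc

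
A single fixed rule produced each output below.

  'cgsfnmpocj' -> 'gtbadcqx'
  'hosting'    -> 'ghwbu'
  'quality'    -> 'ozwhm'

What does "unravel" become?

Looking at the pairs, the operation is to delete the first 2 characters, then shift every letter 12 places backward in the alphabet (wrapping around).
Working it through for "unravel": intermediate "ravel", final "fojsz".

fojsz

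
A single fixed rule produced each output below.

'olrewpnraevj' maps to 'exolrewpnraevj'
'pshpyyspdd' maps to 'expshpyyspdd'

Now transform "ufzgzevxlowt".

The pattern: prepend "ex".
Applying that to "ufzgzevxlowt" gives "exufzgzevxlowt".

exufzgzevxlowt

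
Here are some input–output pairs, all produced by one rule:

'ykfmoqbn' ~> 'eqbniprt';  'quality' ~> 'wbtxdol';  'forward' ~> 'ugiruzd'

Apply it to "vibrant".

qwyleud

What's happening: move the last 2 characters to the front (rotate right by 2), then shift every letter 3 places forward in the alphabet (wrapping around).
Working it through for "vibrant": intermediate "ntvibra", final "qwyleud".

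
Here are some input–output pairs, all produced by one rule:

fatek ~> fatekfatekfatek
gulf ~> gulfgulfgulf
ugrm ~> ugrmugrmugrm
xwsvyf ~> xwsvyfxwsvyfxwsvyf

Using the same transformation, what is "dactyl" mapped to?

The pattern: write the whole string 3 times in a row.
On "dactyl" that produces "dactyldactyldactyl".

dactyldactyldactyl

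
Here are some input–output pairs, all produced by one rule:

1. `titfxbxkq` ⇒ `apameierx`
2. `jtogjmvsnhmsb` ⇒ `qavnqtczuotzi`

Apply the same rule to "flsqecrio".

mszxljypv

Looking at the pairs, the operation is to shift every letter 7 places forward in the alphabet (wrapping around).
On "flsqecrio" that produces "mszxljypv".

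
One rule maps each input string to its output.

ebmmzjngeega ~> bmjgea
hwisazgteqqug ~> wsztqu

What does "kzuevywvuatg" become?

The transformation: keep every other character starting from the second (positions 2nd, 4th, 6th, ...).
For "kzuevywvuatg" the result is "zeyvag".

zeyvag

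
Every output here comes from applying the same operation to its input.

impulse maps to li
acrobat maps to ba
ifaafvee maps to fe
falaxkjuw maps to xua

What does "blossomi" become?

si

Rule — move the first 2 characters to the end (rotate left by 2), then keep one character in every 3, starting at position 3 (positions 3rd, 6th, 9th, ...).
Working it through for "blossomi": intermediate "ossomibl", final "si".
(Check on "impulse": → "pulseim" → "li" ✓)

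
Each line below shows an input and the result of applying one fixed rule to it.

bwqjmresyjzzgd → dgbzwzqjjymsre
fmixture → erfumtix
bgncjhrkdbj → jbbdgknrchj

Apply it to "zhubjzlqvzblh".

hlzbhzuvbqjlz

The pattern: move the last character to the front, then take characters alternately from the front and the back (1st, last, 2nd, 2nd-last, ...).
On "zhubjzlqvzblh": the first step gives "hzhubjzlqvzbl", and the second then gives "hlzbhzuvbqjlz".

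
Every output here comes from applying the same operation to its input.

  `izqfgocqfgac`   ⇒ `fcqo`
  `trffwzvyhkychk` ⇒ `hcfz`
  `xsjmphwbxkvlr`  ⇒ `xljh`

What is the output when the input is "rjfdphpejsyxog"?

jxfh

The transformation: keep one character in every 3, starting at position 3 (positions 3rd, 6th, 9th, ...), then move the first 2 characters to the end (rotate left by 2).
Applying both steps to "rjfdphpejsyxog": "fhjx", then "jxfh".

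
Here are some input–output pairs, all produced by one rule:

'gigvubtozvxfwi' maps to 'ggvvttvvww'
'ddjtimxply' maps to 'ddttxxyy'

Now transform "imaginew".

iiggee

The pattern: keep one character in every 3, starting at position 1 (positions 1st, 4th, 7th, ...), then double every character.
"imaginew" → "ige" → "iiggee".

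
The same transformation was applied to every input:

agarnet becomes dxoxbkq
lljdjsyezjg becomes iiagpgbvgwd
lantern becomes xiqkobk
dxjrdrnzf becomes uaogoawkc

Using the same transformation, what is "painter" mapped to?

Looking at the pairs, the operation is to swap each adjacent pair of characters (1↔2, 3↔4, ...), then shift every letter 3 places backward in the alphabet (wrapping around).
For "painter", step one produces "apnietr"; step two turns that into "xmkfbqo".

xmkfbqo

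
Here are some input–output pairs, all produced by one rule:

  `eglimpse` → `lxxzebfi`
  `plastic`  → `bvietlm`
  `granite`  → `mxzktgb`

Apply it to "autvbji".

cbtnmou

Rule — move the last 2 characters to the front (rotate right by 2), then shift every letter 7 places backward in the alphabet (wrapping around).
Applying both steps to "autvbji": "jiautvb", then "cbtnmou".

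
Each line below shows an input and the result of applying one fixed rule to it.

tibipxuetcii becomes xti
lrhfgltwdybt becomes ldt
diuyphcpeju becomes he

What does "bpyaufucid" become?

fi

Rule — delete the first 3 characters, then keep one character in every 3, starting at position 3 (positions 3rd, 6th, 9th, ...).
Applying both steps to "bpyaufucid": "aufucid", then "fi".
(Check on "tibipxuetcii": → "ipxuetcii" → "xti" ✓)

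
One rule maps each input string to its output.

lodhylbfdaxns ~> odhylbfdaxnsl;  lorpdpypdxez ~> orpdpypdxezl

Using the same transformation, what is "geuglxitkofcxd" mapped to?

euglxitkofcxdg

In each case the input is transformed by: move the first character to the end.
So "geuglxitkofcxd" becomes "euglxitkofcxdg".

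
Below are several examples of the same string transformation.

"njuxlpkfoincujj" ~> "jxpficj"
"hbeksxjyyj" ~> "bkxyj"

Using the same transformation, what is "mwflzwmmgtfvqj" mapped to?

wlwmtvj

Each output is the input with this applied: keep every other character starting from the second (positions 2nd, 4th, 6th, ...).
So "mwflzwmmgtfvqj" becomes "wlwmtvj".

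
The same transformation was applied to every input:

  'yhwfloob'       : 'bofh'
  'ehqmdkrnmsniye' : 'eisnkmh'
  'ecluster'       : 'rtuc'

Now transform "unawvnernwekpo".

okwrnwn

Rule — keep every other character starting from the second (positions 2nd, 4th, 6th, ...), then reverse the string.
Starting from "unawvnernwekpo": after the first operation, "nwnrwko"; after the second, "okwrnwn".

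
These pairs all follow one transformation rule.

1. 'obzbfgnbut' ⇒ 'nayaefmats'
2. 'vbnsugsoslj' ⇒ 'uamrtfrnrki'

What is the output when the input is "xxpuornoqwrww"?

wwotnqmnpvqvv

In each case the input is transformed by: shift every letter 1 place backward in the alphabet (wrapping around).
Doing the same to "xxpuornoqwrww": "wwotnqmnpvqvv".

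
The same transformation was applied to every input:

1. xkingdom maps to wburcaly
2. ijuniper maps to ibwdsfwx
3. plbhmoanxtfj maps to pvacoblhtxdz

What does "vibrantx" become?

The transformation: move the first 2 characters to the end (rotate left by 2), then shift every letter 12 places backward in the alphabet (wrapping around).
Working it through for "vibrantx": intermediate "brantxvi", final "pfobhljw".

pfobhljw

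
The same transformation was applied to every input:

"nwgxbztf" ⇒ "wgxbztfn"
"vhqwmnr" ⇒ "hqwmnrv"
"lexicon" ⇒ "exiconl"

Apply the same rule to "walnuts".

Looking at the pairs, the operation is to move the first character to the end.
On "walnuts" that produces "alnutsw".

alnutsw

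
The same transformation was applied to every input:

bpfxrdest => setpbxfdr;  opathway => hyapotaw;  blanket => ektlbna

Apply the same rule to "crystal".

atlrcsy

The pattern: swap each adjacent pair of characters (1↔2, 3↔4, ...), then move the last 3 characters to the front (rotate right by 3).
On "crystal": the first step gives "rcsyatl", and the second then gives "atlrcsy".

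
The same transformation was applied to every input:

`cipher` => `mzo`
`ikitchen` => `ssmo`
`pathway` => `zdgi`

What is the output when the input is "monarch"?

Rule — keep every other character starting from the first (positions 1st, 3rd, 5th, ...), then shift every letter 10 places forward in the alphabet (wrapping around).
Starting from "monarch": after the first operation, "mnrh"; after the second, "wxbr".

wxbr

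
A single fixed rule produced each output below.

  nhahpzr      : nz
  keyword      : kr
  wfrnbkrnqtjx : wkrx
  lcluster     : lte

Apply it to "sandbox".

so

The transformation: swap each adjacent pair of characters (1↔2, 3↔4, ...), then keep one character in every 3, starting at position 2 (positions 2nd, 5th, 8th, ...).
Applying both steps to "sandbox": "asdnobx", then "so".
(Check on "lcluster": → "clultsre" → "lte" ✓)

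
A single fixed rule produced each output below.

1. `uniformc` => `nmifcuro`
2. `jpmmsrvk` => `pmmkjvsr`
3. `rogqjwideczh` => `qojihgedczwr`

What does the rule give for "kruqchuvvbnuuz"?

Each output is the input with this applied: sort the characters into reverse alphabetical order, then move the first 3 characters to the end (rotate left by 3).
Applying both steps to "kruqchuvvbnuuz": "zvvuuuurqnkhcb", then "uuuurqnkhcbzvv".

uuuurqnkhcbzvv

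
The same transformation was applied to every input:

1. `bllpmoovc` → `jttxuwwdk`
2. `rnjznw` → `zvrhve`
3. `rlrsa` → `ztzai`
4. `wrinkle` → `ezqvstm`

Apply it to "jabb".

rijj

Looking at the pairs, the operation is to shift every letter 8 places forward in the alphabet (wrapping around).
On "jabb" that produces "rijj".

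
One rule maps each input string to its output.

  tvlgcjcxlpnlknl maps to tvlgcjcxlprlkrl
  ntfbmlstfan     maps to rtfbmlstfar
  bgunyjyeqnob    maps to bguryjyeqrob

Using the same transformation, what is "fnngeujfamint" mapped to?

In each case the input is transformed by: replace every "n" with "r".
So "fnngeujfamint" becomes "frrgeujfamirt".

frrgeujfamirt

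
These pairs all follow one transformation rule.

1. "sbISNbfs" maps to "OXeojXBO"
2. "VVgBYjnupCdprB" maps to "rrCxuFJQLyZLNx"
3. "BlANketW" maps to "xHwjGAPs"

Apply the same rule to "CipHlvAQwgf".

yELdHRwmSCB

Rule — shift every letter 4 places backward in the alphabet (wrapping around), then flip the case of every letter.
"CipHlvAQwgf" → "YelDhrWMscb" → "yELdHRwmSCB".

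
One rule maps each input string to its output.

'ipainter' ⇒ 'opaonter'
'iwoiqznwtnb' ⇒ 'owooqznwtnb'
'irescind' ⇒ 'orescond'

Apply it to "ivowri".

The transformation: replace every "i" with "o".
On "ivowri" that produces "ovowro".

ovowro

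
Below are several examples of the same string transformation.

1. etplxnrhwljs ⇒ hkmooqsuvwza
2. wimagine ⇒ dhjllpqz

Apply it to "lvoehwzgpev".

hhjkorsyyzc

The pattern: sort the characters into alphabetical order, then shift every letter 3 places forward in the alphabet (wrapping around).
On "lvoehwzgpev": the first step gives "eeghlopvvwz", and the second then gives "hhjkorsyyzc".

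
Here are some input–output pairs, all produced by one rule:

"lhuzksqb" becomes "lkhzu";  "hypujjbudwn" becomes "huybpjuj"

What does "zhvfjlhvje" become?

zhhlvjf

The transformation: delete the last 3 characters, then take characters alternately from the front and the back (1st, last, 2nd, 2nd-last, ...).
So "zhvfjlhvje" becomes "zhhlvjf".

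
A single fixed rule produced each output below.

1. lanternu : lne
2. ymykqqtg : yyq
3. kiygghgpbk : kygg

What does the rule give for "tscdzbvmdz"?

Each output is the input with this applied: delete the last 2 characters, then keep every other character starting from the first (positions 1st, 3rd, 5th, ...).
Applying both steps to "tscdzbvmdz": "tscdzbvm", then "tczv".

tczv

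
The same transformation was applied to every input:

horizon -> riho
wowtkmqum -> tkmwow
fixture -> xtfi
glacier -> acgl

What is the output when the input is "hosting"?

Each output is the input with this applied: delete the last 3 characters, then swap the front and back halves of the string.
Applying both steps to "hosting": "host", then "stho".

stho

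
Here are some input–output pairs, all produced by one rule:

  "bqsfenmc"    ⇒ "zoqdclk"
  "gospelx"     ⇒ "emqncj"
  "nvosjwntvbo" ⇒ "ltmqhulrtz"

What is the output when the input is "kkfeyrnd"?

iidcwpl

Each output is the input with this applied: delete the last character, then shift every letter 2 places backward in the alphabet (wrapping around).
Working it through for "kkfeyrnd": intermediate "kkfeyrn", final "iidcwpl".
(Check on "bqsfenmc": → "bqsfenm" → "zoqdclk" ✓)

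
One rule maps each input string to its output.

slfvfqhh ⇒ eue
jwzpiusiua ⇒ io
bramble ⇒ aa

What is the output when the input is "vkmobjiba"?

uaia

Each output is the input with this applied: shift every letter 1 place backward in the alphabet (wrapping around), then keep only the vowels.
"vkmobjiba" → "ujlnaihaz" → "uaia".
(Check on "bramble": → "aqzlakd" → "aa" ✓)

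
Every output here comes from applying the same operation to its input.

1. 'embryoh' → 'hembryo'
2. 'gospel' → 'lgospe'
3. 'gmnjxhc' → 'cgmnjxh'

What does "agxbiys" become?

The pattern: move the last character to the front.
Applying that to "agxbiys" gives "sagxbiy".

sagxbiy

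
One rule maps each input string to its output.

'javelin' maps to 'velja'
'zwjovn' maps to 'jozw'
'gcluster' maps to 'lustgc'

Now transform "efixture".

Looking at the pairs, the operation is to delete the last 2 characters, then move the first 2 characters to the end (rotate left by 2).
For "efixture", step one produces "efixtu"; step two turns that into "ixtuef".

ixtuef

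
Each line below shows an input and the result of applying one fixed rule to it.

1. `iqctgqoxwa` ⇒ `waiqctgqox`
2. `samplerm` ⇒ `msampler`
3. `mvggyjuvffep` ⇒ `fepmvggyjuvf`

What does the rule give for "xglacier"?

rxglacie

Each output is the input with this applied: swap the front and back halves of the string, then move the first 3 characters to the end (rotate left by 3).
"xglacier" → "rxglacie".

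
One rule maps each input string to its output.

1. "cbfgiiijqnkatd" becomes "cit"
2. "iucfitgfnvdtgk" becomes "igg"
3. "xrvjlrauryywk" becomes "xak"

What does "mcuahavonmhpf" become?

Each output is the input with this applied: keep one character in every 3, starting at position 1 (positions 1st, 4th, 7th, ...), then keep every other character starting from the first (positions 1st, 3rd, 5th, ...).
"mcuahavonmhpf" → "mavmf" → "mvf".

mvf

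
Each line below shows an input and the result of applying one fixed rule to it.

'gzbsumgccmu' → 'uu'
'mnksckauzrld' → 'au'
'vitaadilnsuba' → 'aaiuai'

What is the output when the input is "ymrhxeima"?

eia

In each case the input is transformed by: move the first 3 characters to the end (rotate left by 3), then keep only the vowels.
Applying both steps to "ymrhxeima": "hxeimaymr", then "eia".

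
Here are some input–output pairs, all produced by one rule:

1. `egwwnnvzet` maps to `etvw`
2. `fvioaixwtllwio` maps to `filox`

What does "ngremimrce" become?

The transformation: keep one character in every 3, starting at position 1 (positions 1st, 4th, 7th, ...), then sort the characters into alphabetical order.
Working it through for "ngremimrce": intermediate "neme", final "eemn".

eemn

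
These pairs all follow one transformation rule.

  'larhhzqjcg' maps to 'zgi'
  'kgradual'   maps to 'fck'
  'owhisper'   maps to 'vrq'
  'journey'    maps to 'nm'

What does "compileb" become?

Rule — shift every letter 1 place backward in the alphabet (wrapping around), then keep one character in every 3, starting at position 2 (positions 2nd, 5th, 8th, ...).
Applying that to "compileb" gives "nha".
(Check on "journey": → "intqmdx" → "nm" ✓)

nha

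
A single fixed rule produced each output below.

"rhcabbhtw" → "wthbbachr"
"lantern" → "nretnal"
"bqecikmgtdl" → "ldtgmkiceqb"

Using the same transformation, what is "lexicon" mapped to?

The transformation: reverse the string.
Applying that to "lexicon" gives "nocixel".

nocixel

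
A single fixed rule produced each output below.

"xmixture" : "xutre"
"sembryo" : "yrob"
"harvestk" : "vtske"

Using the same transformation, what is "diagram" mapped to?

rmga

Rule — delete the first 3 characters, then sort the characters into reverse alphabetical order.
For "diagram", step one produces "gram"; step two turns that into "rmga".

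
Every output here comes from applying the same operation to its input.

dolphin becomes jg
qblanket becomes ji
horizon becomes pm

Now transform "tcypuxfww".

wvu

Rule — shift every letter 2 places backward in the alphabet (wrapping around), then keep one character in every 3, starting at position 3 (positions 3rd, 6th, 9th, ...).
On "tcypuxfww": the first step gives "rawnsvduu", and the second then gives "wvu".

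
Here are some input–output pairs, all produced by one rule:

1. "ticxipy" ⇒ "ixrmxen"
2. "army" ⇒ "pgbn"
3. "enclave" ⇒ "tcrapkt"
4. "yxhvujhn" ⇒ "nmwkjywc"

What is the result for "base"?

qpht

Each output is the input with this applied: shift every letter 11 places backward in the alphabet (wrapping around).
Doing the same to "base": "qpht".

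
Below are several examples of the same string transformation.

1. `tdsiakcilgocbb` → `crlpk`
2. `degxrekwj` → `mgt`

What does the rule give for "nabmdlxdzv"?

The pattern: keep one character in every 3, starting at position 1 (positions 1st, 4th, 7th, ...), then shift every letter 9 places forward in the alphabet (wrapping around).
Starting from "nabmdlxdzv": after the first operation, "nmxv"; after the second, "wvge".

wvge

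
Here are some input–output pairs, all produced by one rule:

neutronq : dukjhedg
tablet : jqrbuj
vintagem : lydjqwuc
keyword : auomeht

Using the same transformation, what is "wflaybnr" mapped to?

mvbqordh

Each output is the input with this applied: shift every letter 10 places backward in the alphabet (wrapping around).
So "wflaybnr" becomes "mvbqordh".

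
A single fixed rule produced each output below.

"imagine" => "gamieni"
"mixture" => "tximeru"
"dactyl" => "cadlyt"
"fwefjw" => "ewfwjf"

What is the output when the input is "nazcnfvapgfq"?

Rule — reverse the string, then move the first 3 characters to the end (rotate left by 3).
For "nazcnfvapgfq" the result is "pavfnczanqfg".

pavfnczanqfg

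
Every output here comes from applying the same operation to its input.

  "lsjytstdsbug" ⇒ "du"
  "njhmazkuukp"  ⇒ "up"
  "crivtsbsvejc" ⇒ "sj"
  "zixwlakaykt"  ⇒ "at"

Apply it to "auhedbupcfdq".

Rule — keep one character in every 3, starting at position 2 (positions 2nd, 5th, 8th, ...), then keep only the last 2 characters.
Starting from "auhedbupcfdq": after the first operation, "udpd"; after the second, "pd".
(Check on "crivtsbsvejc": → "rtsj" → "sj" ✓)

pd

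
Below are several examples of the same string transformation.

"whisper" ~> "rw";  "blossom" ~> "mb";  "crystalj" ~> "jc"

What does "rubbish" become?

The rule is to move the first character to the end, then keep only the last 2 characters.
Working it through for "rubbish": intermediate "ubbishr", final "hr".

hr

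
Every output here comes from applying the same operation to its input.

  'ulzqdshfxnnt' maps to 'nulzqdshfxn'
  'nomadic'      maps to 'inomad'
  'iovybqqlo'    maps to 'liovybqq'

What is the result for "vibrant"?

nvibra

Looking at the pairs, the operation is to delete the last character, then move the last character to the front.
Working it through for "vibrant": intermediate "vibran", final "nvibra".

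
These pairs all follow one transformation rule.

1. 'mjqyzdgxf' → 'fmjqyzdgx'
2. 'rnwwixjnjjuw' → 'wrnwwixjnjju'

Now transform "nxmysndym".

What's happening: move the last character to the front.
"nxmysndym" → "mnxmysndy".

mnxmysndy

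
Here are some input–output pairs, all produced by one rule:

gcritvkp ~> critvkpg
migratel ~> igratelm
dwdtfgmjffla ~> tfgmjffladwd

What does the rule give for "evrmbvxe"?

vrmbvxee

Looking at the pairs, the operation is to move the last 3 characters to the front (rotate right by 3), then swap the front and back halves of the string.
Applying both steps to "evrmbvxe": "vxeevrmb", then "vrmbvxee".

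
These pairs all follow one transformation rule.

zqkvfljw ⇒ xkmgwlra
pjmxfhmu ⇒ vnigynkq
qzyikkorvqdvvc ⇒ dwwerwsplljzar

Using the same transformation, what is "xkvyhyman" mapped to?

obnzizwly

The rule is to reverse the string, then shift every letter 1 place forward in the alphabet (wrapping around).
On "xkvyhyman": the first step gives "namyhyvkx", and the second then gives "obnzizwly".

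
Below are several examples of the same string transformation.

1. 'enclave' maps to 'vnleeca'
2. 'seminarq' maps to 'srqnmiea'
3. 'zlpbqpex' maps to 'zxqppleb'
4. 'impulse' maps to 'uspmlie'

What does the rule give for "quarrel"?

urrqlea

Each output is the input with this applied: sort the characters into reverse alphabetical order.
On "quarrel" that produces "urrqlea".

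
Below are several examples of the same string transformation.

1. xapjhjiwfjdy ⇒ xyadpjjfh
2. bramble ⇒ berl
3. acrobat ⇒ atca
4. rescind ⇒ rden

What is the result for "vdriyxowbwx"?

The transformation: take characters alternately from the front and the back (1st, last, 2nd, 2nd-last, ...), then delete the last 3 characters.
Working it through for "vdriyxowbwx": intermediate "vxdwrbiwyox", final "vxdwrbiw".

vxdwrbiw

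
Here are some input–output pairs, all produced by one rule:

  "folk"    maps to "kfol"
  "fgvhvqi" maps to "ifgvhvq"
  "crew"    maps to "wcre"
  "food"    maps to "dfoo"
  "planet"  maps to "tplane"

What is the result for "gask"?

Each output is the input with this applied: move the last character to the front.
Applying that to "gask" gives "kgas".

kgas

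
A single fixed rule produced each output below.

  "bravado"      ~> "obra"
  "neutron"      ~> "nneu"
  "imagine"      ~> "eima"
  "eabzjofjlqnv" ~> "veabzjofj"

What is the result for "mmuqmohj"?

Rule — move the last character to the front, then delete the last 3 characters.
On "mmuqmohj": the first step gives "jmmuqmoh", and the second then gives "jmmuq".

jmmuq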